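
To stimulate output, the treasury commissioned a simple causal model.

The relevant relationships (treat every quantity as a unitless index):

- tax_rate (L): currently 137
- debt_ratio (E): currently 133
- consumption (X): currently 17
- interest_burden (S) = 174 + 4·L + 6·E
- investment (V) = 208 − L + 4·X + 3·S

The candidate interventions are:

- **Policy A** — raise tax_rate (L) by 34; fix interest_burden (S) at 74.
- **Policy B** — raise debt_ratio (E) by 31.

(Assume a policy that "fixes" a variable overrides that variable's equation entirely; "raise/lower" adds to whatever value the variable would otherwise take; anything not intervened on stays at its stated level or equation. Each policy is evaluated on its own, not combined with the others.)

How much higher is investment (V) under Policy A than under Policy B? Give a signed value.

Policy A (L + 34, S := 74):
  L = 137 + 34 = 171
  E = 133
  X = 17
  S = 74
  V = 208 − 171 + 4·17 + 3·74 = 327
Policy B (E + 31):
  L = 137
  E = 133 + 31 = 164
  X = 17
  S = 174 + 4·137 + 6·164 = 1706
  V = 208 − 137 + 4·17 + 3·1706 = 5257
V: 327 − 5257 = -4930

-4930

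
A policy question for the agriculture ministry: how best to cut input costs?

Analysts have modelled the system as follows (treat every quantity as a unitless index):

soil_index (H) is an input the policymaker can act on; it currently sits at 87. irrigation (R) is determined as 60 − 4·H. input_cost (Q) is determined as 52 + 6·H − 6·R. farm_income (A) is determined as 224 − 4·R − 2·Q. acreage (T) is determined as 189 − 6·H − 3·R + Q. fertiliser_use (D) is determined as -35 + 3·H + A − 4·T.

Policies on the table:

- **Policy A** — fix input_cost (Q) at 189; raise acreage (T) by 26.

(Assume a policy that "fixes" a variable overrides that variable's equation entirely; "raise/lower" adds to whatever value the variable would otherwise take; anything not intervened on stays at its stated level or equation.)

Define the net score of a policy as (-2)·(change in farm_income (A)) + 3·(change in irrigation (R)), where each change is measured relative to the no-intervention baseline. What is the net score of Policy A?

Baseline:
  H = 87
  R = 60 − 4·87 = -288
  Q = 52 + 6·87 − 6·(-288) = 2302
  A = 224 − 4·(-288) − 2·2302 = -3228
Policy A (Q := 189, T + 26):
  H = 87
  R = 60 − 4·87 = -288
  Q = 189
  A = 224 − 4·(-288) − 2·189 = 998
ΔA = 998 − (-3228) = 4226; ΔR = -288 − (-288) = 0
Score = (-2)·4226 + 3·0 = -8452

-8452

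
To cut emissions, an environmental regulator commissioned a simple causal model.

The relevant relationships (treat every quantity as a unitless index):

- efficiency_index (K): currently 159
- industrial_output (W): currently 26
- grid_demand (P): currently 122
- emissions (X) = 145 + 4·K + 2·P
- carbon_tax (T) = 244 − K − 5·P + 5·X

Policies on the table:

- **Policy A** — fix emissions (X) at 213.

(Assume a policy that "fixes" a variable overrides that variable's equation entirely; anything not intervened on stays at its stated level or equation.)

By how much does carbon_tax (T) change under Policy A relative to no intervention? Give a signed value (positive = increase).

Baseline:
  K = 159
  P = 122
  X = 145 + 4·159 + 2·122 = 1025
  T = 244 − 159 − 5·122 + 5·1025 = 4600
Policy A (X := 213):
  K = 159
  P = 122
  X = 213
  T = 244 − 159 − 5·122 + 5·213 = 540
Change in T: 540 − 4600 = -4060

-4060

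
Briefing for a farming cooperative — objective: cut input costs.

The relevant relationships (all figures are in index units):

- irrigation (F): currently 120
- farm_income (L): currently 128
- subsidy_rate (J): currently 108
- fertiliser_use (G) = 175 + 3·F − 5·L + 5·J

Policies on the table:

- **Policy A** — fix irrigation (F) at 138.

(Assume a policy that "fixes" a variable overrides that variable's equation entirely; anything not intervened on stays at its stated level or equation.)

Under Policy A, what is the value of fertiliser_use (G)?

489

Policy A (F := 138):
  F = 138
  L = 128
  J = 108
  G = 175 + 3·138 − 5·128 + 5·108 = 489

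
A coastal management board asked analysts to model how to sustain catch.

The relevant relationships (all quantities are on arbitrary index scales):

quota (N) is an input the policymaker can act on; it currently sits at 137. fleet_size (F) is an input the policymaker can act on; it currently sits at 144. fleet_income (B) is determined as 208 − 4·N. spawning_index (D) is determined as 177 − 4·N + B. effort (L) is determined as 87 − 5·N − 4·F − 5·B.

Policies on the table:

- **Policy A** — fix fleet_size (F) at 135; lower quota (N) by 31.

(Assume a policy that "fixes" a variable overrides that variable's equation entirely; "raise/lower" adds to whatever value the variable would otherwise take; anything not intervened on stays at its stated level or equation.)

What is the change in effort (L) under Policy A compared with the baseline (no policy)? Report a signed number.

Baseline:
  N = 137
  F = 144
  B = 208 − 4·137 = -340
  L = 87 − 5·137 − 4·144 − 5·(-340) = 526
Policy A (F := 135, N − 31):
  N = 137 − 31 = 106
  F = 135
  B = 208 − 4·106 = -216
  L = 87 − 5·106 − 4·135 − 5·(-216) = 97
Change in L: 97 − 526 = -429

-429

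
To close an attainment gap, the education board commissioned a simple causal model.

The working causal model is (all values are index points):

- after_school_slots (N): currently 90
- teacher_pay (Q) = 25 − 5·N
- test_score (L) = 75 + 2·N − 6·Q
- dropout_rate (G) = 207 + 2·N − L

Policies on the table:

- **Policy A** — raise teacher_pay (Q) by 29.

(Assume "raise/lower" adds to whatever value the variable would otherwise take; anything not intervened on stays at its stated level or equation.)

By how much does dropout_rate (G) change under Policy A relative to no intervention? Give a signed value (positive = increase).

Baseline:
  N = 90
  Q = 25 − 5·90 = -425
  L = 75 + 2·90 − 6·(-425) = 2805
  G = 207 + 2·90 − 2805 = -2418
Policy A (Q + 29):
  N = 90
  Q = 25 − 5·90 (+29 from intervention) = -396
  L = 75 + 2·90 − 6·(-396) = 2631
  G = 207 + 2·90 − 2631 = -2244
Change in G: -2244 − (-2418) = 174

174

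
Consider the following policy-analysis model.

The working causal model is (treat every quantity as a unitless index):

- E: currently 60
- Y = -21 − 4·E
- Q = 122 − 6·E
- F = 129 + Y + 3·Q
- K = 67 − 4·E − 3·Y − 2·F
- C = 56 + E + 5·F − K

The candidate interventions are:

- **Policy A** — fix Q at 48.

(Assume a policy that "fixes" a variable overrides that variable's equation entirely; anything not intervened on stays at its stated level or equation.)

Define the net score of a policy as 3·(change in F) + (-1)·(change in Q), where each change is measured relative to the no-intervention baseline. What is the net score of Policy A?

Baseline:
  E = 60
  Y = -21 − 4·60 = -261
  Q = 122 − 6·60 = -238
  F = 129 + (-261) + 3·(-238) = -846
Policy A (Q := 48):
  E = 60
  Y = -21 − 4·60 = -261
  Q = 48
  F = 129 + (-261) + 3·48 = 12
ΔF = 12 − (-846) = 858; ΔQ = 48 − (-238) = 286
Score = 3·858 + (-1)·286 = 2288

2288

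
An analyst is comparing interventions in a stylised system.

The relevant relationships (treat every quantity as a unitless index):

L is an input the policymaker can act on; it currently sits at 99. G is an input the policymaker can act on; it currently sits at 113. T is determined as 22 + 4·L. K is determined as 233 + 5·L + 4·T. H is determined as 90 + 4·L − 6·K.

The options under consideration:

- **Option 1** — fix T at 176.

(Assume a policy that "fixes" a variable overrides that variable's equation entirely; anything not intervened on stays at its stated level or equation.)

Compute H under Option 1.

-8106

Option 1 (T := 176):
  L = 99
  T = 176
  K = 233 + 5·99 + 4·176 = 1432
  H = 90 + 4·99 − 6·1432 = -8106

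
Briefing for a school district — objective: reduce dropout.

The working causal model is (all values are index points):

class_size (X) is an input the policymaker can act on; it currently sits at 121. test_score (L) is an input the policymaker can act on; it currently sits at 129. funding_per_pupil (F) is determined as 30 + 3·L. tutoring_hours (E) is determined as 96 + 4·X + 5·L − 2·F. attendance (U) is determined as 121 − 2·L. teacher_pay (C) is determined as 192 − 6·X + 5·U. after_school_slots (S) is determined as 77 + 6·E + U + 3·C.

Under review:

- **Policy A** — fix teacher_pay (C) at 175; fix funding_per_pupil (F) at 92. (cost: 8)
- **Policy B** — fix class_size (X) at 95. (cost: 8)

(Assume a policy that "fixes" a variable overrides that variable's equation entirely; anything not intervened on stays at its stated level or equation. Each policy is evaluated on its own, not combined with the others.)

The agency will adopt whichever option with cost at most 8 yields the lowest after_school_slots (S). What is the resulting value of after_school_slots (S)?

Policy A (C := 175, F := 92):
  X = 121
  L = 129
  F = 92
  E = 96 + 4·121 + 5·129 − 2·92 = 1041
  U = 121 − 2·129 = -137
  C = 175
  S = 77 + 6·1041 + (-137) + 3·175 = 6711
Policy B (X := 95):
  X = 95
  L = 129
  F = 30 + 3·129 = 417
  E = 96 + 4·95 + 5·129 − 2·417 = 287
  U = 121 − 2·129 = -137
  C = 192 − 6·95 + 5·(-137) = -1063
  S = 77 + 6·287 + (-137) + 3·(-1063) = -1527
Comparing — Policy A: S=6711, Policy B: S=-1527. Lowest is -1527 (Policy B).

-1527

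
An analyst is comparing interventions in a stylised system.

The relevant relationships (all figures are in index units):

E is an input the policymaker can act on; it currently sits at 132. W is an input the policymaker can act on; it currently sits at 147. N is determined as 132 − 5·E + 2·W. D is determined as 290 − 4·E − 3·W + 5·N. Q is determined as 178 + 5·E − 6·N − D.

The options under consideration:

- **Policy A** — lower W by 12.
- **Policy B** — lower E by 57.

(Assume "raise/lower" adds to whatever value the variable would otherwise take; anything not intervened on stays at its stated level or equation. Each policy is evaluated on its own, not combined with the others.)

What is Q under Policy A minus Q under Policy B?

Policy A (W − 12):
  E = 132
  W = 147 − 12 = 135
  N = 132 − 5·132 + 2·135 = -258
  D = 290 − 4·132 − 3·135 + 5·(-258) = -1933
  Q = 178 + 5·132 − 6·(-258) − (-1933) = 4319
Policy B (E − 57):
  E = 132 − 57 = 75
  W = 147
  N = 132 − 5·75 + 2·147 = 51
  D = 290 − 4·75 − 3·147 + 5·51 = -196
  Q = 178 + 5·75 − 6·51 − (-196) = 443
Q: 4319 − 443 = 3876

3876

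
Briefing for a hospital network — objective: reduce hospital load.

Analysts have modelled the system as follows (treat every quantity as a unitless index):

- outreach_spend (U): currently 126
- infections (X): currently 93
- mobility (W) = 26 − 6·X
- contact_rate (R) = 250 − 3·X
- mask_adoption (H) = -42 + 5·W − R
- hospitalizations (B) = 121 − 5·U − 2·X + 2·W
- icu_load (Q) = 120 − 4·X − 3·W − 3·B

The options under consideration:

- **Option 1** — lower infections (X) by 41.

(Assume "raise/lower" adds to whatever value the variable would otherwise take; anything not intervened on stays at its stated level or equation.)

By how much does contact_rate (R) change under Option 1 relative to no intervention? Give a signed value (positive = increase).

123

Baseline:
  X = 93
  R = 250 − 3·93 = -29
Option 1 (X − 41):
  X = 93 − 41 = 52
  R = 250 − 3·52 = 94
Change in R: 94 − (-29) = 123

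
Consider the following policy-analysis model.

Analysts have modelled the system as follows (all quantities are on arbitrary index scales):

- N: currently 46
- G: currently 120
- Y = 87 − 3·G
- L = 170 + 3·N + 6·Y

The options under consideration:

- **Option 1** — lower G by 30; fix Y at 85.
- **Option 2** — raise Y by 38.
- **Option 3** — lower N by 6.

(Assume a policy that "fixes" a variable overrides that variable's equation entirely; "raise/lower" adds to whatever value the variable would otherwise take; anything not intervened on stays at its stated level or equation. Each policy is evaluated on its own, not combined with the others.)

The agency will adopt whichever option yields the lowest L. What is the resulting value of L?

Option 1 (G − 30, Y := 85):
  N = 46
  G = 120 − 30 = 90
  Y = 85
  L = 170 + 3·46 + 6·85 = 818
Option 2 (Y + 38):
  N = 46
  G = 120
  Y = 87 − 3·120 (+38 from intervention) = -235
  L = 170 + 3·46 + 6·(-235) = -1102
Option 3 (N − 6):
  N = 46 − 6 = 40
  G = 120
  Y = 87 − 3·120 = -273
  L = 170 + 3·40 + 6·(-273) = -1348
Comparing — Option 1: L=818, Option 2: L=-1102, Option 3: L=-1348. Lowest is -1348 (Option 3).

-1348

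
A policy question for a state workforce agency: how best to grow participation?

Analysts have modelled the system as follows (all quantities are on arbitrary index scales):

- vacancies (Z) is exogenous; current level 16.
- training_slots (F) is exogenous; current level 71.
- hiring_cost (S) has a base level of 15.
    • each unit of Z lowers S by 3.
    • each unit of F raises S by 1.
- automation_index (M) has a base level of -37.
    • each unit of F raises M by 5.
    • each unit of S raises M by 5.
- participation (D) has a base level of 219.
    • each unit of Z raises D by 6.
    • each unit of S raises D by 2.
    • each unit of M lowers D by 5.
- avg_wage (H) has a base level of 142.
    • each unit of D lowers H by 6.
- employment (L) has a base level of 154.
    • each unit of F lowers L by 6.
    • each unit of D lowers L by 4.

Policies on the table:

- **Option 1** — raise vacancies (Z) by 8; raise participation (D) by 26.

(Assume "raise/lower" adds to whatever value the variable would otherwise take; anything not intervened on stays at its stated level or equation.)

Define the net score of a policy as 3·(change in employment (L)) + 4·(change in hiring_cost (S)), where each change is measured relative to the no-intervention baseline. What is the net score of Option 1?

Baseline:
  Z = 16
  F = 71
  S = 15 − 3·16 + 71 = 38
  M = -37 + 5·71 + 5·38 = 508
  D = 219 + 6·16 + 2·38 − 5·508 = -2149
  L = 154 − 6·71 − 4·(-2149) = 8324
Option 1 (Z + 8, D + 26):
  Z = 16 + 8 = 24
  F = 71
  S = 15 − 3·24 + 71 = 14
  M = -37 + 5·71 + 5·14 = 388
  D = 219 + 6·24 + 2·14 − 5·388 (+26 from intervention) = -1523
  L = 154 − 6·71 − 4·(-1523) = 5820
ΔL = 5820 − 8324 = -2504; ΔS = 14 − 38 = -24
Score = 3·(-2504) + 4·(-24) = -7608

-7608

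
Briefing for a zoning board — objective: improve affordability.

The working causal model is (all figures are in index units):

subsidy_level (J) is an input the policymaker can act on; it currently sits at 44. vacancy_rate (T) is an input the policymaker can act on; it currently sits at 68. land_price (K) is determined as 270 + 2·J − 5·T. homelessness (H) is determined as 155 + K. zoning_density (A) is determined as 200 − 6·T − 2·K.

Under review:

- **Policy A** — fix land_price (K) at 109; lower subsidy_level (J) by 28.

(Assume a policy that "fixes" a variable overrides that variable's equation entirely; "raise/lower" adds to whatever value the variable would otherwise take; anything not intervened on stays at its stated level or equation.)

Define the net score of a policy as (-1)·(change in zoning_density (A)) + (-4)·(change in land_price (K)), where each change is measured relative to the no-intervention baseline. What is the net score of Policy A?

Baseline:
  J = 44
  T = 68
  K = 270 + 2·44 − 5·68 = 18
  A = 200 − 6·68 − 2·18 = -244
Policy A (K := 109, J − 28):
  J = 44 − 28 = 16
  T = 68
  K = 109
  A = 200 − 6·68 − 2·109 = -426
ΔA = -426 − (-244) = -182; ΔK = 109 − 18 = 91
Score = (-1)·(-182) + (-4)·91 = -182

-182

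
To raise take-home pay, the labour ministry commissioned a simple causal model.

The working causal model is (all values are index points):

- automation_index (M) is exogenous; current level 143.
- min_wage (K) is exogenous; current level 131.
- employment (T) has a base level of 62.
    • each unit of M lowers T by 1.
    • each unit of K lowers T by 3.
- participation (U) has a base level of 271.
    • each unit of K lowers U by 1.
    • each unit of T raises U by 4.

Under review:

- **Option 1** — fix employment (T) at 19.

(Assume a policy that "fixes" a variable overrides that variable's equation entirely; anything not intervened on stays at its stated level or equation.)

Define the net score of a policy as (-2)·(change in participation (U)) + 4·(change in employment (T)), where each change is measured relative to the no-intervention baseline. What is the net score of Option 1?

-1972

Baseline:
  M = 143
  K = 131
  T = 62 − 143 − 3·131 = -474
  U = 271 − 131 + 4·(-474) = -1756
Option 1 (T := 19):
  M = 143
  K = 131
  T = 19
  U = 271 − 131 + 4·19 = 216
ΔU = 216 − (-1756) = 1972; ΔT = 19 − (-474) = 493
Score = (-2)·1972 + 4·493 = -1972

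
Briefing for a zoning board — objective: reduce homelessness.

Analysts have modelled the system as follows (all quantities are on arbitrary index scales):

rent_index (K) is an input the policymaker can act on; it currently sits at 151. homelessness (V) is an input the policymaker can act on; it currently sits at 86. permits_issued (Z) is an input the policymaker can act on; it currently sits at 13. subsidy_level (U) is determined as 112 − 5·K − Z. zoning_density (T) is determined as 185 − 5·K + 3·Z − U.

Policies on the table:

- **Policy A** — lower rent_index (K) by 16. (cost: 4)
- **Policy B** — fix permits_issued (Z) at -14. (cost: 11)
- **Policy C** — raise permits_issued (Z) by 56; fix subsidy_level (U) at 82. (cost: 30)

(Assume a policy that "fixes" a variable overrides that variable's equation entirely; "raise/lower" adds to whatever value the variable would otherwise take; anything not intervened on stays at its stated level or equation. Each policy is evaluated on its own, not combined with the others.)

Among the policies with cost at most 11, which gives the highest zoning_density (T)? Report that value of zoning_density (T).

125

Policy A (K − 16):
  K = 151 − 16 = 135
  Z = 13
  U = 112 − 5·135 − 13 = -576
  T = 185 − 5·135 + 3·13 − (-576) = 125
Policy B (Z := -14):
  K = 151
  Z = -14
  U = 112 − 5·151 − (-14) = -629
  T = 185 − 5·151 + 3·(-14) − (-629) = 17
Comparing — Policy A: T=125, Policy B: T=17. Highest is 125 (Policy A).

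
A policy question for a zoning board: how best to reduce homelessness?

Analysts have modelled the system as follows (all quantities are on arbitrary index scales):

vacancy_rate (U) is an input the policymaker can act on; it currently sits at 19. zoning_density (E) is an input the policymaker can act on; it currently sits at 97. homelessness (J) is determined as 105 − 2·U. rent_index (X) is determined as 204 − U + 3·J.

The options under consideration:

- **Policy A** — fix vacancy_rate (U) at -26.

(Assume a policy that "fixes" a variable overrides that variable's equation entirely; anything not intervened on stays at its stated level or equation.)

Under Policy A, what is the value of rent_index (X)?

701

Policy A (U := -26):
  U = -26
  J = 105 − 2·(-26) = 157
  X = 204 − (-26) + 3·157 = 701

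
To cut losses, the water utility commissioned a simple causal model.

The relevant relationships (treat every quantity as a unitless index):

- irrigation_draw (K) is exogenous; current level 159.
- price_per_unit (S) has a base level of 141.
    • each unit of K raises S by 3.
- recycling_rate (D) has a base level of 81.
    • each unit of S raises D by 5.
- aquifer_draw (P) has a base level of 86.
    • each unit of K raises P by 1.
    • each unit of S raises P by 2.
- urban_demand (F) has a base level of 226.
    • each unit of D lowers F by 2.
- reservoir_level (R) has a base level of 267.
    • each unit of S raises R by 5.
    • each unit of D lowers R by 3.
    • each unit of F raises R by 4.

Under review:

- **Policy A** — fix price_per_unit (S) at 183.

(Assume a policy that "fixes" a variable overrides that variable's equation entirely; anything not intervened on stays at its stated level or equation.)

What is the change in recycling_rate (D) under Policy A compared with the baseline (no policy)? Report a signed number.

Baseline:
  K = 159
  S = 141 + 3·159 = 618
  D = 81 + 5·618 = 3171
Policy A (S := 183):
  K = 159
  S = 183
  D = 81 + 5·183 = 996
Change in D: 996 − 3171 = -2175

-2175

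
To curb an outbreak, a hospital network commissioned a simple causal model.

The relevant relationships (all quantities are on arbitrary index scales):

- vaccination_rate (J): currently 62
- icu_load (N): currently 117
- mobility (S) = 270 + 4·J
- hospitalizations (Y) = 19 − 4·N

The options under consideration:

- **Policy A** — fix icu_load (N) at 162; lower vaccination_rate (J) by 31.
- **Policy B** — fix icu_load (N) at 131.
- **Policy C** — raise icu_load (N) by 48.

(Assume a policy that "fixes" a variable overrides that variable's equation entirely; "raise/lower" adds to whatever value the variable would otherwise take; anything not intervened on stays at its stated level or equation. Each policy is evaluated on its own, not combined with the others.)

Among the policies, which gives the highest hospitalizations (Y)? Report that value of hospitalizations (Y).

Policy A (N := 162, J − 31):
  N = 162
  Y = 19 − 4·162 = -629
Policy B (N := 131):
  N = 131
  Y = 19 − 4·131 = -505
Policy C (N + 48):
  N = 117 + 48 = 165
  Y = 19 − 4·165 = -641
Comparing — Policy A: Y=-629, Policy B: Y=-505, Policy C: Y=-641. Highest is -505 (Policy B).

-505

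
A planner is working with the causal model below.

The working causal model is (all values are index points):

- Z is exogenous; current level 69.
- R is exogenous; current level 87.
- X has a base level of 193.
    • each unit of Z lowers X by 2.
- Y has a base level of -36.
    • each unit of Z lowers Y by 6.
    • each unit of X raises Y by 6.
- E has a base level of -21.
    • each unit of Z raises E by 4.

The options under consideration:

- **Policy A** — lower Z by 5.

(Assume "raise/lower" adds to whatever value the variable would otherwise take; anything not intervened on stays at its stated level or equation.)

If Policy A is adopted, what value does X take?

Policy A (Z − 5):
  Z = 69 − 5 = 64
  X = 193 − 2·64 = 65

65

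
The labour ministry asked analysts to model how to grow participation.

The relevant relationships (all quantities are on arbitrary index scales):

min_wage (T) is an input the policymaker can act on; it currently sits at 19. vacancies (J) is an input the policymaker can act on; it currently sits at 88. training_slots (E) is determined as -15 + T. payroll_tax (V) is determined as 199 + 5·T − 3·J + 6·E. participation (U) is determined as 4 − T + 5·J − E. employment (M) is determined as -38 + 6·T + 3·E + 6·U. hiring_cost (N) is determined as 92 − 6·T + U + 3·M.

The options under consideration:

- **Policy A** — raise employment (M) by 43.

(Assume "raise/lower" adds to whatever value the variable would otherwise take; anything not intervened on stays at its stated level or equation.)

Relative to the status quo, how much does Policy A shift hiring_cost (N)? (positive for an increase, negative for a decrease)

129

Baseline:
  T = 19
  J = 88
  E = -15 + 19 = 4
  U = 4 − 19 + 5·88 − 4 = 421
  M = -38 + 6·19 + 3·4 + 6·421 = 2614
  N = 92 − 6·19 + 421 + 3·2614 = 8241
Policy A (M + 43):
  T = 19
  J = 88
  E = -15 + 19 = 4
  U = 4 − 19 + 5·88 − 4 = 421
  M = -38 + 6·19 + 3·4 + 6·421 (+43 from intervention) = 2657
  N = 92 − 6·19 + 421 + 3·2657 = 8370
Change in N: 8370 − 8241 = 129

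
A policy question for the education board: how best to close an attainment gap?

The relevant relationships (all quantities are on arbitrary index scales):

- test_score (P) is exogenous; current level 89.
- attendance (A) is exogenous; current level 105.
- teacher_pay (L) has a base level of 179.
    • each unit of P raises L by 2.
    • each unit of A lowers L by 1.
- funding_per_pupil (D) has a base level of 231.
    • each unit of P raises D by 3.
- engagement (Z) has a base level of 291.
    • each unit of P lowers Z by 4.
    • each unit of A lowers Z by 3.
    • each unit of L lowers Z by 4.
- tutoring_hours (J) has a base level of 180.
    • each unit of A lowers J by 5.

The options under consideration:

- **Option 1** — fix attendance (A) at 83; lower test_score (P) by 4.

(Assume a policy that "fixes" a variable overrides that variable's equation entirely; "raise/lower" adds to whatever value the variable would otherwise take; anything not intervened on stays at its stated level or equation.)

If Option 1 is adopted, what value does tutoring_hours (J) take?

Option 1 (A := 83, P − 4):
  A = 83
  J = 180 − 5·83 = -235

-235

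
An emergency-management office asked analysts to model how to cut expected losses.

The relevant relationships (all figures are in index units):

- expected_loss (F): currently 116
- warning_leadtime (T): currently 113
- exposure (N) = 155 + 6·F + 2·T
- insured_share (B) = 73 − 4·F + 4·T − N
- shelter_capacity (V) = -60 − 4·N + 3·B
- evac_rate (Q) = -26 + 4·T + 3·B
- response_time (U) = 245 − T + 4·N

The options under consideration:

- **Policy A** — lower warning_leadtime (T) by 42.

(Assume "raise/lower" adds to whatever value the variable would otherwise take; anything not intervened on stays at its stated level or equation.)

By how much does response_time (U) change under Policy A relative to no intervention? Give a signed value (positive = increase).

Baseline:
  F = 116
  T = 113
  N = 155 + 6·116 + 2·113 = 1077
  U = 245 − 113 + 4·1077 = 4440
Policy A (T − 42):
  F = 116
  T = 113 − 42 = 71
  N = 155 + 6·116 + 2·71 = 993
  U = 245 − 71 + 4·993 = 4146
Change in U: 4146 − 4440 = -294

-294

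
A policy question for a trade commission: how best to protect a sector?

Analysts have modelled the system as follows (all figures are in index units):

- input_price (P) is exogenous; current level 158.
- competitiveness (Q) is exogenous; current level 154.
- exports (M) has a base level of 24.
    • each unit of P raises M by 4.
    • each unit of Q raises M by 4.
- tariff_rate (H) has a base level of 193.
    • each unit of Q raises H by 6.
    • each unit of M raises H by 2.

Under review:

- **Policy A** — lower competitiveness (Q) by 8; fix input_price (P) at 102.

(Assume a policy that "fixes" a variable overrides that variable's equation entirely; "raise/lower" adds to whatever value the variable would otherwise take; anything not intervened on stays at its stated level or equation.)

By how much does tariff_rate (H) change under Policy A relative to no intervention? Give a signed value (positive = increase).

-560

Baseline:
  P = 158
  Q = 154
  M = 24 + 4·158 + 4·154 = 1272
  H = 193 + 6·154 + 2·1272 = 3661
Policy A (Q − 8, P := 102):
  P = 102
  Q = 154 − 8 = 146
  M = 24 + 4·102 + 4·146 = 1016
  H = 193 + 6·146 + 2·1016 = 3101
Change in H: 3101 − 3661 = -560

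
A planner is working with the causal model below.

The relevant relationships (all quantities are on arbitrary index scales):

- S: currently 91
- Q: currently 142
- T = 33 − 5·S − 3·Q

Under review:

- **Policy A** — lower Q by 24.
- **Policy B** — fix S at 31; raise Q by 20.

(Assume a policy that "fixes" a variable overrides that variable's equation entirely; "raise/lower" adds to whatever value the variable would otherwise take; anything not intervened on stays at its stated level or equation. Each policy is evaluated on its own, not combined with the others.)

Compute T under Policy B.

-608

Policy B (S := 31, Q + 20):
  S = 31
  Q = 142 + 20 = 162
  T = 33 − 5·31 − 3·162 = -608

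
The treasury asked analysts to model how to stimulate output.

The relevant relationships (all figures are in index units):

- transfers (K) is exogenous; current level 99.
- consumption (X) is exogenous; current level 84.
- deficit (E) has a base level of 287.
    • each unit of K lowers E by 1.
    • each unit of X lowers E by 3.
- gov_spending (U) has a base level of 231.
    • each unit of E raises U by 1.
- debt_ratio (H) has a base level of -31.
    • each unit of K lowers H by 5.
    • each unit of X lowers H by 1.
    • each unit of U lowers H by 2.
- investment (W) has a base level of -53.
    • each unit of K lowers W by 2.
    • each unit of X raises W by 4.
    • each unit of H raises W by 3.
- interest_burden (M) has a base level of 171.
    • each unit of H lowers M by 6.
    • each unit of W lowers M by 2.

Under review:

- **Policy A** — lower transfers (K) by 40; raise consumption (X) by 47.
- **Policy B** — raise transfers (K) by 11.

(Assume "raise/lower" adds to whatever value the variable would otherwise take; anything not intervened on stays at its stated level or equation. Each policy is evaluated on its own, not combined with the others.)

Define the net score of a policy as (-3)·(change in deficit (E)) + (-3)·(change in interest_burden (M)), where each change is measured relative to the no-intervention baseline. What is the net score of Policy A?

Baseline:
  K = 99
  X = 84
  E = 287 − 99 − 3·84 = -64
  U = 231 + (-64) = 167
  H = -31 − 5·99 − 84 − 2·167 = -944
  W = -53 − 2·99 + 4·84 + 3·(-944) = -2747
  M = 171 − 6·(-944) − 2·(-2747) = 11329
Policy A (K − 40, X + 47):
  K = 99 − 40 = 59
  X = 84 + 47 = 131
  E = 287 − 59 − 3·131 = -165
  U = 231 + (-165) = 66
  H = -31 − 5·59 − 131 − 2·66 = -589
  W = -53 − 2·59 + 4·131 + 3·(-589) = -1414
  M = 171 − 6·(-589) − 2·(-1414) = 6533
ΔE = -165 − (-64) = -101; ΔM = 6533 − 11329 = -4796
Score = (-3)·(-101) + (-3)·(-4796) = 14691

14691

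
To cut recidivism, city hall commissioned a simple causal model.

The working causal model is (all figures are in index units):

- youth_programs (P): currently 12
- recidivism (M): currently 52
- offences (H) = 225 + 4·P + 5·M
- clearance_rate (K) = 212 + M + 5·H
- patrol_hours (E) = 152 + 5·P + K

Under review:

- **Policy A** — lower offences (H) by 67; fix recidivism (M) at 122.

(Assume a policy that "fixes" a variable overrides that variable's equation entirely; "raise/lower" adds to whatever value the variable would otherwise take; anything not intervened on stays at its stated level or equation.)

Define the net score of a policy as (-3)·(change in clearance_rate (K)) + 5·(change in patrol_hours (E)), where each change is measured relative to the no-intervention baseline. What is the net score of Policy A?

2970

Baseline:
  P = 12
  M = 52
  H = 225 + 4·12 + 5·52 = 533
  K = 212 + 52 + 5·533 = 2929
  E = 152 + 5·12 + 2929 = 3141
Policy A (H − 67, M := 122):
  P = 12
  M = 122
  H = 225 + 4·12 + 5·122 (−67 from intervention) = 816
  K = 212 + 122 + 5·816 = 4414
  E = 152 + 5·12 + 4414 = 4626
ΔK = 4414 − 2929 = 1485; ΔE = 4626 − 3141 = 1485
Score = (-3)·1485 + 5·1485 = 2970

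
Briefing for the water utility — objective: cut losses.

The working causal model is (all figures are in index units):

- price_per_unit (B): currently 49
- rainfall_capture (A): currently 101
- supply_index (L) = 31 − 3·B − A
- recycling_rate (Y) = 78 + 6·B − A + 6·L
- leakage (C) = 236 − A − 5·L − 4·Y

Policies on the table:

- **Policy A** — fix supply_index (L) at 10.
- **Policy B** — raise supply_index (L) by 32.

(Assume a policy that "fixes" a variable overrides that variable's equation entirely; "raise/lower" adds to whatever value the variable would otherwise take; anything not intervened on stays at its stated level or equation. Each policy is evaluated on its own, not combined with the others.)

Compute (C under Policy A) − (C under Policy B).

Policy A (L := 10):
  B = 49
  A = 101
  L = 10
  Y = 78 + 6·49 − 101 + 6·10 = 331
  C = 236 − 101 − 5·10 − 4·331 = -1239
Policy B (L + 32):
  B = 49
  A = 101
  L = 31 − 3·49 − 101 (+32 from intervention) = -185
  Y = 78 + 6·49 − 101 + 6·(-185) = -839
  C = 236 − 101 − 5·(-185) − 4·(-839) = 4416
C: -1239 − 4416 = -5655

-5655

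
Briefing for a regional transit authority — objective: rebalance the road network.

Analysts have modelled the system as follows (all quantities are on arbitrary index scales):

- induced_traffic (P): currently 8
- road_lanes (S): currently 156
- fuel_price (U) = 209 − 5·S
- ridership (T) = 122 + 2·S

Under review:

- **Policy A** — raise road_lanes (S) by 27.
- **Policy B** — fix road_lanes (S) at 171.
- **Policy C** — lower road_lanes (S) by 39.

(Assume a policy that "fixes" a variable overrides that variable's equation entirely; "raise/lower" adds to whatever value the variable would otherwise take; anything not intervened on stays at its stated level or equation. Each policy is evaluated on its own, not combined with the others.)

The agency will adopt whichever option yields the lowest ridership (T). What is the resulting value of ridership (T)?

Policy A (S + 27):
  S = 156 + 27 = 183
  T = 122 + 2·183 = 488
Policy B (S := 171):
  S = 171
  T = 122 + 2·171 = 464
Policy C (S − 39):
  S = 156 − 39 = 117
  T = 122 + 2·117 = 356
Comparing — Policy A: T=488, Policy B: T=464, Policy C: T=356. Lowest is 356 (Policy C).

356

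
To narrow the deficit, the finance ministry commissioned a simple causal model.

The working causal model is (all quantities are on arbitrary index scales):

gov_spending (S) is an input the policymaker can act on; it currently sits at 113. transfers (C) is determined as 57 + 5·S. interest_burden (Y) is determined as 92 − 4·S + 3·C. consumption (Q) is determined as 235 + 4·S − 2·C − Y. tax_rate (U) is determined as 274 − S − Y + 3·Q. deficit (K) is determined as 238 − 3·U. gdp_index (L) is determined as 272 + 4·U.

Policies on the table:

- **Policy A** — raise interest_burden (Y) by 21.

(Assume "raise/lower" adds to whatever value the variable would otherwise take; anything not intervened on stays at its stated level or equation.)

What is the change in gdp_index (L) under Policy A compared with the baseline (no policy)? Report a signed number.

-336

Baseline:
  S = 113
  C = 57 + 5·113 = 622
  Y = 92 − 4·113 + 3·622 = 1506
  Q = 235 + 4·113 − 2·622 − 1506 = -2063
  U = 274 − 113 − 1506 + 3·(-2063) = -7534
  L = 272 + 4·(-7534) = -29864
Policy A (Y + 21):
  S = 113
  C = 57 + 5·113 = 622
  Y = 92 − 4·113 + 3·622 (+21 from intervention) = 1527
  Q = 235 + 4·113 − 2·622 − 1527 = -2084
  U = 274 − 113 − 1527 + 3·(-2084) = -7618
  L = 272 + 4·(-7618) = -30200
Change in L: -30200 − (-29864) = -336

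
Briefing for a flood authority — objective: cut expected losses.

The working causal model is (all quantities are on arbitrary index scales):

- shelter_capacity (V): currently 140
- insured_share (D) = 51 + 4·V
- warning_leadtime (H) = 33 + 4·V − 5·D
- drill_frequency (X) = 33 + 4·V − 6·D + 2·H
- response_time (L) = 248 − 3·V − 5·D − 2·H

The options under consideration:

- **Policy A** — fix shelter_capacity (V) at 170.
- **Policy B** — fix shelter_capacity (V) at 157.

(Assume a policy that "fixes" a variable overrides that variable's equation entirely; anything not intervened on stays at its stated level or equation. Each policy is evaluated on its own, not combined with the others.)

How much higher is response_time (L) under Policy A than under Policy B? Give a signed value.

117

Policy A (V := 170):
  V = 170
  D = 51 + 4·170 = 731
  H = 33 + 4·170 − 5·731 = -2942
  L = 248 − 3·170 − 5·731 − 2·(-2942) = 1967
Policy B (V := 157):
  V = 157
  D = 51 + 4·157 = 679
  H = 33 + 4·157 − 5·679 = -2734
  L = 248 − 3·157 − 5·679 − 2·(-2734) = 1850
L: 1967 − 1850 = 117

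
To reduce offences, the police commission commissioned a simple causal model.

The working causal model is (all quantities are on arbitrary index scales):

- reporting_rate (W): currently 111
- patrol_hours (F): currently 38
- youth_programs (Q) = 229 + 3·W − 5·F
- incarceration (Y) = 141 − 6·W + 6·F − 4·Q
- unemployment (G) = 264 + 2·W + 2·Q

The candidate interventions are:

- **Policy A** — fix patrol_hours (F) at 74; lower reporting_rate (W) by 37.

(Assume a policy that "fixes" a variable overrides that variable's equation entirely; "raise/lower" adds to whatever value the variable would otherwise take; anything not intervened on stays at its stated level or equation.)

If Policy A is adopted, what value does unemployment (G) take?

574

Policy A (F := 74, W − 37):
  W = 111 − 37 = 74
  F = 74
  Q = 229 + 3·74 − 5·74 = 81
  G = 264 + 2·74 + 2·81 = 574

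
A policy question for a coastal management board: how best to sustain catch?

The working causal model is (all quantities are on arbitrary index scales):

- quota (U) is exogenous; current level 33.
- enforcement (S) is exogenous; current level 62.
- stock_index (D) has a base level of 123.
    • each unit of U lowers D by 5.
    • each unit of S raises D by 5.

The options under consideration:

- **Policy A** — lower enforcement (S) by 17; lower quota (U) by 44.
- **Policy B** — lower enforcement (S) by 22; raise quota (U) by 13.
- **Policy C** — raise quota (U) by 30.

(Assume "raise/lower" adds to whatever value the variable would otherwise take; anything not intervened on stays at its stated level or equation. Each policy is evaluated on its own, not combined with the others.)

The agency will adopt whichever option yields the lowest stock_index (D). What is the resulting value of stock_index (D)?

93

Policy A (S − 17, U − 44):
  U = 33 − 44 = -11
  S = 62 − 17 = 45
  D = 123 − 5·(-11) + 5·45 = 403
Policy B (S − 22, U + 13):
  U = 33 + 13 = 46
  S = 62 − 22 = 40
  D = 123 − 5·46 + 5·40 = 93
Policy C (U + 30):
  U = 33 + 30 = 63
  S = 62
  D = 123 − 5·63 + 5·62 = 118
Comparing — Policy A: D=403, Policy B: D=93, Policy C: D=118. Lowest is 93 (Policy B).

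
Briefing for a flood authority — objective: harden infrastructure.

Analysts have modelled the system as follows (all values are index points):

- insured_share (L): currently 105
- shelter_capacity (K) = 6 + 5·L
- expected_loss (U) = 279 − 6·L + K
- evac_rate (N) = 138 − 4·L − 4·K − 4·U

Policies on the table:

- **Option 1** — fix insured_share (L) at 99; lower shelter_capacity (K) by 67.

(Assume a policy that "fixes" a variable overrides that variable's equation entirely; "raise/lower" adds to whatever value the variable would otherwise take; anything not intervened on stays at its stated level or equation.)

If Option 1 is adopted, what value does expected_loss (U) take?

119

Option 1 (L := 99, K − 67):
  L = 99
  K = 6 + 5·99 (−67 from intervention) = 434
  U = 279 − 6·99 + 434 = 119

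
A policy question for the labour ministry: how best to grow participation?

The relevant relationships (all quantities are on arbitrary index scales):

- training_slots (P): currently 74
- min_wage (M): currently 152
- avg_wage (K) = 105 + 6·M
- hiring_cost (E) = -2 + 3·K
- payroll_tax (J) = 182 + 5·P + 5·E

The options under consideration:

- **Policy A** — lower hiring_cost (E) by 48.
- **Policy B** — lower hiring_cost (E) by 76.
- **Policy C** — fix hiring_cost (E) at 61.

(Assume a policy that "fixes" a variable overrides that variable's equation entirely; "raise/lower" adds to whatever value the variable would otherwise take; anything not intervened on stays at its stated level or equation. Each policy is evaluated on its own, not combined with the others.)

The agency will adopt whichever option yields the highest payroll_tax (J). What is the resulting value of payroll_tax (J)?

Policy A (E − 48):
  P = 74
  M = 152
  K = 105 + 6·152 = 1017
  E = -2 + 3·1017 (−48 from intervention) = 3001
  J = 182 + 5·74 + 5·3001 = 15557
Policy B (E − 76):
  P = 74
  M = 152
  K = 105 + 6·152 = 1017
  E = -2 + 3·1017 (−76 from intervention) = 2973
  J = 182 + 5·74 + 5·2973 = 15417
Policy C (E := 61):
  P = 74
  M = 152
  K = 105 + 6·152 = 1017
  E = 61
  J = 182 + 5·74 + 5·61 = 857
Comparing — Policy A: J=15557, Policy B: J=15417, Policy C: J=857. Highest is 15557 (Policy A).

15557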